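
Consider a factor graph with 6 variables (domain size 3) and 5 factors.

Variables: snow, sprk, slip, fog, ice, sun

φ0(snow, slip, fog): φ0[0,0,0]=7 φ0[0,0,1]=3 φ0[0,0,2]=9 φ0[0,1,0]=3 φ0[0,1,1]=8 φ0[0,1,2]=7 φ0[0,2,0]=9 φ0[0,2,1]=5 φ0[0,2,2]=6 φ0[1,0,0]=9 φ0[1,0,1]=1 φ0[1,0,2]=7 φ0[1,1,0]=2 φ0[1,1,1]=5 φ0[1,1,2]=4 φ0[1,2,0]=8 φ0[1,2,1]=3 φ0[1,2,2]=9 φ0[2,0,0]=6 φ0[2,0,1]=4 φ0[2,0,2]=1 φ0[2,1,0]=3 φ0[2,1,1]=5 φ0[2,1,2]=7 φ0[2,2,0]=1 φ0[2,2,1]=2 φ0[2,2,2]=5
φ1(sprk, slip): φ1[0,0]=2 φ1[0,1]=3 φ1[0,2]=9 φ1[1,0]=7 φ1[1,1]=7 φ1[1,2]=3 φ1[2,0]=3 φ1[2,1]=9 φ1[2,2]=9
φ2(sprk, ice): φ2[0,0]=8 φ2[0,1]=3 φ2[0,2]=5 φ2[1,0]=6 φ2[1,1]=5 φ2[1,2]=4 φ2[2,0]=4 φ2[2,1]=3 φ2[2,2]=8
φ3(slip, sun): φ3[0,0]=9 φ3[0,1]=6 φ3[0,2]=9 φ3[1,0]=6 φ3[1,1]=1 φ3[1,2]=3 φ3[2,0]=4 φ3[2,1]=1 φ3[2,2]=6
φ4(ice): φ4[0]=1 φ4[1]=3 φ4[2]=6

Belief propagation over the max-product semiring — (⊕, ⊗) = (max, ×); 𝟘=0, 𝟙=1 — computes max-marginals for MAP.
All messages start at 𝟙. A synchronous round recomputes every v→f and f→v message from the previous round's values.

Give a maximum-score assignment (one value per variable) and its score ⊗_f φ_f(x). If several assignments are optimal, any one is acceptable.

assignment: (snow=0, sprk=2, slip=2, fog=0, ice=2, sun=2); score = 23328

init: all messages = 𝟙 over 3 values
r1 m[φ0→snow] = [9, 9, 7]
r1 m[φ0→slip] = [9, 8, 9]
r1 m[φ0→fog] = [9, 8, 9]
r1 m[φ1→sprk] = [9, 7, 9]
r1 m[φ1→slip] = [7, 9, 9]
r1 m[φ2→sprk] = [8, 6, 8]
r1 m[φ2→ice] = [8, 5, 8]
r1 m[φ3→slip] = [9, 6, 6]
r1 m[φ3→sun] = [9, 6, 9]
r1 m[φ4→ice] = [1, 3, 6]
r1 m[snow→φ0] = [1, 1, 1]
r1 m[sprk→φ1] = [1, 1, 1]
r1 m[sprk→φ2] = [1, 1, 1]
r1 m[slip→φ0] = [1, 1, 1]
r1 m[slip→φ1] = [1, 1, 1]
r1 m[slip→φ3] = [1, 1, 1]
r1 m[fog→φ0] = [1, 1, 1]
r1 m[ice→φ2] = [1, 1, 1]
r1 m[ice→φ4] = [1, 1, 1]
r1 m[sun→φ3] = [1, 1, 1]
r2 m[φ0→snow] = [9, 9, 7]
r2 m[φ0→slip] = [9, 8, 9]
r2 m[φ0→fog] = [9, 8, 9]
r2 m[φ1→sprk] = [9, 7, 9]
r2 m[φ1→slip] = [7, 9, 9]
r2 m[φ2→sprk] = [8, 6, 8]
r2 m[φ2→ice] = [8, 5, 8]
r2 m[φ3→slip] = [9, 6, 6]
r2 m[φ3→sun] = [9, 6, 9]
r2 m[φ4→ice] = [1, 3, 6]
r2 m[snow→φ0] = [1, 1, 1]
r2 m[sprk→φ1] = [8, 6, 8]
r2 m[sprk→φ2] = [9, 7, 9]
r2 m[slip→φ0] = [63, 54, 54]
r2 m[slip→φ1] = [81, 48, 54]
r2 m[slip→φ3] = [63, 72, 81]
r2 m[fog→φ0] = [1, 1, 1]
r2 m[ice→φ2] = [1, 3, 6]
r2 m[ice→φ4] = [8, 5, 8]
r2 m[sun→φ3] = [1, 1, 1]
r3 m[φ0→snow] = [567, 567, 378]
r3 m[φ0→slip] = [9, 8, 9]
r3 m[φ0→fog] = [567, 432, 567]
r3 m[φ1→sprk] = [486, 567, 486]
r3 m[φ1→slip] = [42, 72, 72]
r3 m[φ2→sprk] = [30, 24, 48]
r3 m[φ2→ice] = [72, 35, 72]
r3 m[φ3→slip] = [9, 6, 6]
r3 m[φ3→sun] = [567, 378, 567]
r3 m[φ4→ice] = [1, 3, 6]
r3 m[snow→φ0] = [1, 1, 1]
r3 m[sprk→φ1] = [8, 6, 8]
r3 m[sprk→φ2] = [9, 7, 9]
r3 m[slip→φ0] = [63, 54, 54]
r3 m[slip→φ1] = [81, 48, 54]
r3 m[slip→φ3] = [63, 72, 81]
r3 m[fog→φ0] = [1, 1, 1]
r3 m[ice→φ2] = [1, 3, 6]
r3 m[ice→φ4] = [8, 5, 8]
r3 m[sun→φ3] = [1, 1, 1]
r4 m[φ0→snow] = [567, 567, 378]
r4 m[φ0→slip] = [9, 8, 9]
r4 m[φ0→fog] = [567, 432, 567]
r4 m[φ1→sprk] = [486, 567, 486]
r4 m[φ1→slip] = [42, 72, 72]
r4 m[φ2→sprk] = [30, 24, 48]
r4 m[φ2→ice] = [72, 35, 72]
r4 m[φ3→slip] = [9, 6, 6]
r4 m[φ3→sun] = [567, 378, 567]
r4 m[φ4→ice] = [1, 3, 6]
r4 m[snow→φ0] = [1, 1, 1]
r4 m[sprk→φ1] = [30, 24, 48]
r4 m[sprk→φ2] = [486, 567, 486]
r4 m[slip→φ0] = [378, 432, 432]
r4 m[slip→φ1] = [81, 48, 54]
r4 m[slip→φ3] = [378, 576, 648]
r4 m[fog→φ0] = [1, 1, 1]
r4 m[ice→φ2] = [1, 3, 6]
r4 m[ice→φ4] = [72, 35, 72]
r4 m[sun→φ3] = [1, 1, 1]
r5 m[φ0→snow] = [3888, 3888, 3024]
r5 m[φ0→slip] = [9, 8, 9]
r5 m[φ0→fog] = [3888, 3456, 3888]
r5 m[φ1→sprk] = [486, 567, 486]
r5 m[φ1→slip] = [168, 432, 432]
r5 m[φ2→sprk] = [30, 24, 48]
r5 m[φ2→ice] = [3888, 2835, 3888]
r5 m[φ3→slip] = [9, 6, 6]
r5 m[φ3→sun] = [3456, 2268, 3888]
r5 m[φ4→ice] = [1, 3, 6]
r5 m[snow→φ0] = [1, 1, 1]
r5 m[sprk→φ1] = [30, 24, 48]
r5 m[sprk→φ2] = [486, 567, 486]
r5 m[slip→φ0] = [378, 432, 432]
r5 m[slip→φ1] = [81, 48, 54]
r5 m[slip→φ3] = [378, 576, 648]
r5 m[fog→φ0] = [1, 1, 1]
r5 m[ice→φ2] = [1, 3, 6]
r5 m[ice→φ4] = [72, 35, 72]
r5 m[sun→φ3] = [1, 1, 1]
r6 m[φ0→snow] = [3888, 3888, 3024]
r6 m[φ0→slip] = [9, 8, 9]
r6 m[φ0→fog] = [3888, 3456, 3888]
r6 m[φ1→sprk] = [486, 567, 486]
r6 m[φ1→slip] = [168, 432, 432]
r6 m[φ2→sprk] = [30, 24, 48]
r6 m[φ2→ice] = [3888, 2835, 3888]
r6 m[φ3→slip] = [9, 6, 6]
r6 m[φ3→sun] = [3456, 2268, 3888]
r6 m[φ4→ice] = [1, 3, 6]
r6 m[snow→φ0] = [1, 1, 1]
r6 m[sprk→φ1] = [30, 24, 48]
r6 m[sprk→φ2] = [486, 567, 486]
r6 m[slip→φ0] = [1512, 2592, 2592]
r6 m[slip→φ1] = [81, 48, 54]
r6 m[slip→φ3] = [1512, 3456, 3888]
r6 m[fog→φ0] = [1, 1, 1]
r6 m[ice→φ2] = [1, 3, 6]
r6 m[ice→φ4] = [3888, 2835, 3888]
r6 m[sun→φ3] = [1, 1, 1]
r7 m[φ0→snow] = [23328, 23328, 18144]
r7 m[φ0→slip] = [9, 8, 9]
r7 m[φ0→fog] = [23328, 20736, 23328]
r7 m[φ1→sprk] = [486, 567, 486]
r7 m[φ1→slip] = [168, 432, 432]
r7 m[φ2→sprk] = [30, 24, 48]
r7 m[φ2→ice] = [3888, 2835, 3888]
r7 m[φ3→slip] = [9, 6, 6]
r7 m[φ3→sun] = [20736, 9072, 23328]
r7 m[φ4→ice] = [1, 3, 6]
r7 m[snow→φ0] = [1, 1, 1]
r7 m[sprk→φ1] = [30, 24, 48]
r7 m[sprk→φ2] = [486, 567, 486]
r7 m[slip→φ0] = [1512, 2592, 2592]
r7 m[slip→φ1] = [81, 48, 54]
r7 m[slip→φ3] = [1512, 3456, 3888]
r7 m[fog→φ0] = [1, 1, 1]
r7 m[ice→φ2] = [1, 3, 6]
r7 m[ice→φ4] = [3888, 2835, 3888]
r7 m[sun→φ3] = [1, 1, 1]
r8 m[φ0→snow] = [23328, 23328, 18144]
r8 m[φ0→slip] = [9, 8, 9]
r8 m[φ0→fog] = [23328, 20736, 23328]
r8 m[φ1→sprk] = [486, 567, 486]
r8 m[φ1→slip] = [168, 432, 432]
r8 m[φ2→sprk] = [30, 24, 48]
r8 m[φ2→ice] = [3888, 2835, 3888]
r8 m[φ3→slip] = [9, 6, 6]
r8 m[φ3→sun] = [20736, 9072, 23328]
r8 m[φ4→ice] = [1, 3, 6]
r8 m[snow→φ0] = [1, 1, 1]
r8 m[sprk→φ1] = [30, 24, 48]
r8 m[sprk→φ2] = [486, 567, 486]
r8 m[slip→φ0] = [1512, 2592, 2592]
r8 m[slip→φ1] = [81, 48, 54]
r8 m[slip→φ3] = [1512, 3456, 3888]
r8 m[fog→φ0] = [1, 1, 1]
r8 m[ice→φ2] = [1, 3, 6]
r8 m[ice→φ4] = [3888, 2835, 3888]
r8 m[sun→φ3] = [1, 1, 1]
fixed point reached at round 8
traceback from snow: (snow=0, sprk=2, slip=2, fog=0, ice=2, sun=2), score=23328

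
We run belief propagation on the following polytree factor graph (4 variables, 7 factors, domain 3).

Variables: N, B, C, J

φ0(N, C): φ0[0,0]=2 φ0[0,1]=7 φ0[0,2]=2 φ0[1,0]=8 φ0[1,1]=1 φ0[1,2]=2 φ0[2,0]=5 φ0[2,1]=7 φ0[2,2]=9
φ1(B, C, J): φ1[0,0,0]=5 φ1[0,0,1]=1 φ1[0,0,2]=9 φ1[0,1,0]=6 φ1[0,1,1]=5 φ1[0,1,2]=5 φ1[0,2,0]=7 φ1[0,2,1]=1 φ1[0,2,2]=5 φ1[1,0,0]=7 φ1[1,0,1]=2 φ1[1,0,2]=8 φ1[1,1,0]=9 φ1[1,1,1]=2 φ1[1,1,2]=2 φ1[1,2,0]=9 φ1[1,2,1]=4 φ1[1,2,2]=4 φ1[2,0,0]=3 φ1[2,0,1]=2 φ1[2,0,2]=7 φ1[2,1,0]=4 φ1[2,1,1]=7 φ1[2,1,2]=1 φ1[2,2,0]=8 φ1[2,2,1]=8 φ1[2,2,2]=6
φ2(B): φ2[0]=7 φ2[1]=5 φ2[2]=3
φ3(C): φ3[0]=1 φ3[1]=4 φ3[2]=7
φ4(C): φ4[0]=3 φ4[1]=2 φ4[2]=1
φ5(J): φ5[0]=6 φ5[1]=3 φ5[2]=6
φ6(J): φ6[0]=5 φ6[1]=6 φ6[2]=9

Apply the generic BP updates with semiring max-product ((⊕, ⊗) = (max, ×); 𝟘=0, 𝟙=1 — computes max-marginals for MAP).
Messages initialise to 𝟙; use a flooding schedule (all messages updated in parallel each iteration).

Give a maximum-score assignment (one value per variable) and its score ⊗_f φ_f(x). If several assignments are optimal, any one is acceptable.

init: all messages = 𝟙 over 3 values
r1 m[φ0→N] = [7, 8, 9]
r1 m[φ0→C] = [8, 7, 9]
r1 m[φ1→B] = [9, 9, 8]
r1 m[φ1→C] = [9, 9, 9]
r1 m[φ1→J] = [9, 8, 9]
r1 m[φ2→B] = [7, 5, 3]
r1 m[φ3→C] = [1, 4, 7]
r1 m[φ4→C] = [3, 2, 1]
r1 m[φ5→J] = [6, 3, 6]
r1 m[φ6→J] = [5, 6, 9]
r1 m[N→φ0] = [1, 1, 1]
r1 m[B→φ1] = [1, 1, 1]
r1 m[B→φ2] = [1, 1, 1]
r1 m[C→φ0] = [1, 1, 1]
r1 m[C→φ1] = [1, 1, 1]
r1 m[C→φ3] = [1, 1, 1]
r1 m[C→φ4] = [1, 1, 1]
r1 m[J→φ1] = [1, 1, 1]
r1 m[J→φ5] = [1, 1, 1]
r1 m[J→φ6] = [1, 1, 1]
r2 m[φ0→N] = [7, 8, 9]
r2 m[φ0→C] = [8, 7, 9]
r2 m[φ1→B] = [9, 9, 8]
r2 m[φ1→C] = [9, 9, 9]
r2 m[φ1→J] = [9, 8, 9]
r2 m[φ2→B] = [7, 5, 3]
r2 m[φ3→C] = [1, 4, 7]
r2 m[φ4→C] = [3, 2, 1]
r2 m[φ5→J] = [6, 3, 6]
r2 m[φ6→J] = [5, 6, 9]
r2 m[N→φ0] = [1, 1, 1]
r2 m[B→φ1] = [7, 5, 3]
r2 m[B→φ2] = [9, 9, 8]
r2 m[C→φ0] = [27, 72, 63]
r2 m[C→φ1] = [24, 56, 63]
r2 m[C→φ3] = [216, 126, 81]
r2 m[C→φ4] = [72, 252, 567]
r2 m[J→φ1] = [30, 18, 54]
r2 m[J→φ5] = [45, 48, 81]
r2 m[J→φ6] = [54, 24, 54]
r3 m[φ0→N] = [504, 216, 567]
r3 m[φ0→C] = [8, 7, 9]
r3 m[φ1→B] = [17010, 17010, 20412]
r3 m[φ1→C] = [3402, 1890, 1890]
r3 m[φ1→J] = [3087, 1960, 2205]
r3 m[φ2→B] = [7, 5, 3]
r3 m[φ3→C] = [1, 4, 7]
r3 m[φ4→C] = [3, 2, 1]
r3 m[φ5→J] = [6, 3, 6]
r3 m[φ6→J] = [5, 6, 9]
r3 m[N→φ0] = [1, 1, 1]
r3 m[B→φ1] = [7, 5, 3]
r3 m[B→φ2] = [9, 9, 8]
r3 m[C→φ0] = [27, 72, 63]
r3 m[C→φ1] = [24, 56, 63]
r3 m[C→φ3] = [216, 126, 81]
r3 m[C→φ4] = [72, 252, 567]
r3 m[J→φ1] = [30, 18, 54]
r3 m[J→φ5] = [45, 48, 81]
r3 m[J→φ6] = [54, 24, 54]
r4 m[φ0→N] = [504, 216, 567]
r4 m[φ0→C] = [8, 7, 9]
r4 m[φ1→B] = [17010, 17010, 20412]
r4 m[φ1→C] = [3402, 1890, 1890]
r4 m[φ1→J] = [3087, 1960, 2205]
r4 m[φ2→B] = [7, 5, 3]
r4 m[φ3→C] = [1, 4, 7]
r4 m[φ4→C] = [3, 2, 1]
r4 m[φ5→J] = [6, 3, 6]
r4 m[φ6→J] = [5, 6, 9]
r4 m[N→φ0] = [1, 1, 1]
r4 m[B→φ1] = [7, 5, 3]
r4 m[B→φ2] = [17010, 17010, 20412]
r4 m[C→φ0] = [10206, 15120, 13230]
r4 m[C→φ1] = [24, 56, 63]
r4 m[C→φ3] = [81648, 26460, 17010]
r4 m[C→φ4] = [27216, 52920, 119070]
r4 m[J→φ1] = [30, 18, 54]
r4 m[J→φ5] = [15435, 11760, 19845]
r4 m[J→φ6] = [18522, 5880, 13230]
r5 m[φ0→N] = [105840, 81648, 119070]
r5 m[φ0→C] = [8, 7, 9]
r5 m[φ1→B] = [17010, 17010, 20412]
r5 m[φ1→C] = [3402, 1890, 1890]
r5 m[φ1→J] = [3087, 1960, 2205]
r5 m[φ2→B] = [7, 5, 3]
r5 m[φ3→C] = [1, 4, 7]
r5 m[φ4→C] = [3, 2, 1]
r5 m[φ5→J] = [6, 3, 6]
r5 m[φ6→J] = [5, 6, 9]
r5 m[N→φ0] = [1, 1, 1]
r5 m[B→φ1] = [7, 5, 3]
r5 m[B→φ2] = [17010, 17010, 20412]
r5 m[C→φ0] = [10206, 15120, 13230]
r5 m[C→φ1] = [24, 56, 63]
r5 m[C→φ3] = [81648, 26460, 17010]
r5 m[C→φ4] = [27216, 52920, 119070]
r5 m[J→φ1] = [30, 18, 54]
r5 m[J→φ5] = [15435, 11760, 19845]
r5 m[J→φ6] = [18522, 5880, 13230]
r6 m[φ0→N] = [105840, 81648, 119070]
r6 m[φ0→C] = [8, 7, 9]
r6 m[φ1→B] = [17010, 17010, 20412]
r6 m[φ1→C] = [3402, 1890, 1890]
r6 m[φ1→J] = [3087, 1960, 2205]
r6 m[φ2→B] = [7, 5, 3]
r6 m[φ3→C] = [1, 4, 7]
r6 m[φ4→C] = [3, 2, 1]
r6 m[φ5→J] = [6, 3, 6]
r6 m[φ6→J] = [5, 6, 9]
r6 m[N→φ0] = [1, 1, 1]
r6 m[B→φ1] = [7, 5, 3]
r6 m[B→φ2] = [17010, 17010, 20412]
r6 m[C→φ0] = [10206, 15120, 13230]
r6 m[C→φ1] = [24, 56, 63]
r6 m[C→φ3] = [81648, 26460, 17010]
r6 m[C→φ4] = [27216, 52920, 119070]
r6 m[J→φ1] = [30, 18, 54]
r6 m[J→φ5] = [15435, 11760, 19845]
r6 m[J→φ6] = [18522, 5880, 13230]
fixed point reached at round 6
traceback from N: (N=2, B=0, C=2, J=2), score=119070

assignment: (N=2, B=0, C=2, J=2); score = 119070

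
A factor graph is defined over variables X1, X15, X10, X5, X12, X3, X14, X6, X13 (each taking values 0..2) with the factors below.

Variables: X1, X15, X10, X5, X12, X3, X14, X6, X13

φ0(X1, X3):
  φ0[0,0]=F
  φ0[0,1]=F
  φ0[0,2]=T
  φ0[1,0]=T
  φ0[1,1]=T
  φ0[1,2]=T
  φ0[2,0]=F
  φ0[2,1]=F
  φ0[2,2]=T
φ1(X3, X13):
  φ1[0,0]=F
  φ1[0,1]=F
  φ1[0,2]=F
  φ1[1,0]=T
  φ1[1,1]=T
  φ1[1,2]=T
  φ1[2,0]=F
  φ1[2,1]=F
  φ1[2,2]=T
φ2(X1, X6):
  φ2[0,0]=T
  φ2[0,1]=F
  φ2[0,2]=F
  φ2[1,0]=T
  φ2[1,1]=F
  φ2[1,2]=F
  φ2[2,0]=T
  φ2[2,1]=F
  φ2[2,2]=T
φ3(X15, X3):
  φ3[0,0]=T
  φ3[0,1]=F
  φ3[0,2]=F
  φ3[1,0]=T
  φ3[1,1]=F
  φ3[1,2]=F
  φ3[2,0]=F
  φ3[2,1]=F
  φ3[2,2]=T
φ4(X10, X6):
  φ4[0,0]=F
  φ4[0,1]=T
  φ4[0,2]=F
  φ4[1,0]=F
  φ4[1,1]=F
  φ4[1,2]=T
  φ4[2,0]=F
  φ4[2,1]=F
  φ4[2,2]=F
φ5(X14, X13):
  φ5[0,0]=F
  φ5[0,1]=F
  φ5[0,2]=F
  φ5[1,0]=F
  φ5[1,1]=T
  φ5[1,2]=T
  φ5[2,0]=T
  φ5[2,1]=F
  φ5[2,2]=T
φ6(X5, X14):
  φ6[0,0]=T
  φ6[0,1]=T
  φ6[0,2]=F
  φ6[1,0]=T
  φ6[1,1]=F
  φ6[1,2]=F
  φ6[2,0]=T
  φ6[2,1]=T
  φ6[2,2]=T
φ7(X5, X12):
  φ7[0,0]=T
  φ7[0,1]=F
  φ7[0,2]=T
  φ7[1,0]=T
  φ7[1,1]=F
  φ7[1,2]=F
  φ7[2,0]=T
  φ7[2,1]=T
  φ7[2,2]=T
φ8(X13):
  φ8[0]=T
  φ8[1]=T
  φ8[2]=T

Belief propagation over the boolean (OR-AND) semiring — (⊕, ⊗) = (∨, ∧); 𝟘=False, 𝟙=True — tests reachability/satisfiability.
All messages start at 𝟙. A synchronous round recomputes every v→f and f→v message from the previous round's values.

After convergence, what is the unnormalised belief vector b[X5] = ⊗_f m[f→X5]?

init: all messages = 𝟙 over 3 values
r1 m[φ0→X1] = [T, T, T]
r1 m[φ0→X3] = [T, T, T]
r1 m[φ1→X3] = [F, T, T]
r1 m[φ1→X13] = [T, T, T]
r1 m[φ2→X1] = [T, T, T]
r1 m[φ2→X6] = [T, F, T]
r1 m[φ3→X15] = [T, T, T]
r1 m[φ3→X3] = [T, F, T]
r1 m[φ4→X10] = [T, T, F]
r1 m[φ4→X6] = [F, T, T]
r1 m[φ5→X14] = [F, T, T]
r1 m[φ5→X13] = [T, T, T]
r1 m[φ6→X5] = [T, T, T]
r1 m[φ6→X14] = [T, T, T]
r1 m[φ7→X5] = [T, T, T]
r1 m[φ7→X12] = [T, T, T]
r1 m[φ8→X13] = [T, T, T]
r1 m[X1→φ0] = [T, T, T]
r1 m[X1→φ2] = [T, T, T]
r1 m[X15→φ3] = [T, T, T]
r1 m[X10→φ4] = [T, T, T]
r1 m[X5→φ6] = [T, T, T]
r1 m[X5→φ7] = [T, T, T]
r1 m[X12→φ7] = [T, T, T]
r1 m[X3→φ0] = [T, T, T]
r1 m[X3→φ1] = [T, T, T]
r1 m[X3→φ3] = [T, T, T]
r1 m[X14→φ5] = [T, T, T]
r1 m[X14→φ6] = [T, T, T]
r1 m[X6→φ2] = [T, T, T]
r1 m[X6→φ4] = [T, T, T]
r1 m[X13→φ1] = [T, T, T]
r1 m[X13→φ5] = [T, T, T]
r1 m[X13→φ8] = [T, T, T]
r2 m[φ0→X1] = [T, T, T]
r2 m[φ0→X3] = [T, T, T]
r2 m[φ1→X3] = [F, T, T]
r2 m[φ1→X13] = [T, T, T]
r2 m[φ2→X1] = [T, T, T]
r2 m[φ2→X6] = [T, F, T]
r2 m[φ3→X15] = [T, T, T]
r2 m[φ3→X3] = [T, F, T]
r2 m[φ4→X10] = [T, T, F]
r2 m[φ4→X6] = [F, T, T]
r2 m[φ5→X14] = [F, T, T]
r2 m[φ5→X13] = [T, T, T]
r2 m[φ6→X5] = [T, T, T]
r2 m[φ6→X14] = [T, T, T]
r2 m[φ7→X5] = [T, T, T]
r2 m[φ7→X12] = [T, T, T]
r2 m[φ8→X13] = [T, T, T]
r2 m[X1→φ0] = [T, T, T]
r2 m[X1→φ2] = [T, T, T]
r2 m[X15→φ3] = [T, T, T]
r2 m[X10→φ4] = [T, T, T]
r2 m[X5→φ6] = [T, T, T]
r2 m[X5→φ7] = [T, T, T]
r2 m[X12→φ7] = [T, T, T]
r2 m[X3→φ0] = [F, F, T]
r2 m[X3→φ1] = [T, F, T]
r2 m[X3→φ3] = [F, T, T]
r2 m[X14→φ5] = [T, T, T]
r2 m[X14→φ6] = [F, T, T]
r2 m[X6→φ2] = [F, T, T]
r2 m[X6→φ4] = [T, F, T]
r2 m[X13→φ1] = [T, T, T]
r2 m[X13→φ5] = [T, T, T]
r2 m[X13→φ8] = [T, T, T]
r3 m[φ0→X1] = [T, T, T]
r3 m[φ0→X3] = [T, T, T]
r3 m[φ1→X3] = [F, T, T]
r3 m[φ1→X13] = [F, F, T]
r3 m[φ2→X1] = [F, F, T]
r3 m[φ2→X6] = [T, F, T]
r3 m[φ3→X15] = [F, F, T]
r3 m[φ3→X3] = [T, F, T]
r3 m[φ4→X10] = [F, T, F]
r3 m[φ4→X6] = [F, T, T]
r3 m[φ5→X14] = [F, T, T]
r3 m[φ5→X13] = [T, T, T]
r3 m[φ6→X5] = [T, F, T]
r3 m[φ6→X14] = [T, T, T]
r3 m[φ7→X5] = [T, T, T]
r3 m[φ7→X12] = [T, T, T]
r3 m[φ8→X13] = [T, T, T]
r3 m[X1→φ0] = [T, T, T]
r3 m[X1→φ2] = [T, T, T]
r3 m[X15→φ3] = [T, T, T]
r3 m[X10→φ4] = [T, T, T]
r3 m[X5→φ6] = [T, T, T]
r3 m[X5→φ7] = [T, T, T]
r3 m[X12→φ7] = [T, T, T]
r3 m[X3→φ0] = [F, F, T]
r3 m[X3→φ1] = [T, F, T]
r3 m[X3→φ3] = [F, T, T]
r3 m[X14→φ5] = [T, T, T]
r3 m[X14→φ6] = [F, T, T]
r3 m[X6→φ2] = [F, T, T]
r3 m[X6→φ4] = [T, F, T]
r3 m[X13→φ1] = [T, T, T]
r3 m[X13→φ5] = [T, T, T]
r3 m[X13→φ8] = [T, T, T]
r4 m[φ0→X1] = [T, T, T]
r4 m[φ0→X3] = [T, T, T]
r4 m[φ1→X3] = [F, T, T]
r4 m[φ1→X13] = [F, F, T]
r4 m[φ2→X1] = [F, F, T]
r4 m[φ2→X6] = [T, F, T]
r4 m[φ3→X15] = [F, F, T]
r4 m[φ3→X3] = [T, F, T]
r4 m[φ4→X10] = [F, T, F]
r4 m[φ4→X6] = [F, T, T]
r4 m[φ5→X14] = [F, T, T]
r4 m[φ5→X13] = [T, T, T]
r4 m[φ6→X5] = [T, F, T]
r4 m[φ6→X14] = [T, T, T]
r4 m[φ7→X5] = [T, T, T]
r4 m[φ7→X12] = [T, T, T]
r4 m[φ8→X13] = [T, T, T]
r4 m[X1→φ0] = [F, F, T]
r4 m[X1→φ2] = [T, T, T]
r4 m[X15→φ3] = [T, T, T]
r4 m[X10→φ4] = [T, T, T]
r4 m[X5→φ6] = [T, T, T]
r4 m[X5→φ7] = [T, F, T]
r4 m[X12→φ7] = [T, T, T]
r4 m[X3→φ0] = [F, F, T]
r4 m[X3→φ1] = [T, F, T]
r4 m[X3→φ3] = [F, T, T]
r4 m[X14→φ5] = [T, T, T]
r4 m[X14→φ6] = [F, T, T]
r4 m[X6→φ2] = [F, T, T]
r4 m[X6→φ4] = [T, F, T]
r4 m[X13→φ1] = [T, T, T]
r4 m[X13→φ5] = [F, F, T]
r4 m[X13→φ8] = [F, F, T]
r5 m[φ0→X1] = [T, T, T]
r5 m[φ0→X3] = [F, F, T]
r5 m[φ1→X3] = [F, T, T]
r5 m[φ1→X13] = [F, F, T]
r5 m[φ2→X1] = [F, F, T]
r5 m[φ2→X6] = [T, F, T]
r5 m[φ3→X15] = [F, F, T]
r5 m[φ3→X3] = [T, F, T]
r5 m[φ4→X10] = [F, T, F]
r5 m[φ4→X6] = [F, T, T]
r5 m[φ5→X14] = [F, T, T]
r5 m[φ5→X13] = [T, T, T]
r5 m[φ6→X5] = [T, F, T]
r5 m[φ6→X14] = [T, T, T]
r5 m[φ7→X5] = [T, T, T]
r5 m[φ7→X12] = [T, T, T]
r5 m[φ8→X13] = [T, T, T]
r5 m[X1→φ0] = [F, F, T]
r5 m[X1→φ2] = [T, T, T]
r5 m[X15→φ3] = [T, T, T]
r5 m[X10→φ4] = [T, T, T]
r5 m[X5→φ6] = [T, T, T]
r5 m[X5→φ7] = [T, F, T]
r5 m[X12→φ7] = [T, T, T]
r5 m[X3→φ0] = [F, F, T]
r5 m[X3→φ1] = [T, F, T]
r5 m[X3→φ3] = [F, T, T]
r5 m[X14→φ5] = [T, T, T]
r5 m[X14→φ6] = [F, T, T]
r5 m[X6→φ2] = [F, T, T]
r5 m[X6→φ4] = [T, F, T]
r5 m[X13→φ1] = [T, T, T]
r5 m[X13→φ5] = [F, F, T]
r5 m[X13→φ8] = [F, F, T]
r6 m[φ0→X1] = [T, T, T]
r6 m[φ0→X3] = [F, F, T]
r6 m[φ1→X3] = [F, T, T]
r6 m[φ1→X13] = [F, F, T]
r6 m[φ2→X1] = [F, F, T]
r6 m[φ2→X6] = [T, F, T]
r6 m[φ3→X15] = [F, F, T]
r6 m[φ3→X3] = [T, F, T]
r6 m[φ4→X10] = [F, T, F]
r6 m[φ4→X6] = [F, T, T]
r6 m[φ5→X14] = [F, T, T]
r6 m[φ5→X13] = [T, T, T]
r6 m[φ6→X5] = [T, F, T]
r6 m[φ6→X14] = [T, T, T]
r6 m[φ7→X5] = [T, T, T]
r6 m[φ7→X12] = [T, T, T]
r6 m[φ8→X13] = [T, T, T]
r6 m[X1→φ0] = [F, F, T]
r6 m[X1→φ2] = [T, T, T]
r6 m[X15→φ3] = [T, T, T]
r6 m[X10→φ4] = [T, T, T]
r6 m[X5→φ6] = [T, T, T]
r6 m[X5→φ7] = [T, F, T]
r6 m[X12→φ7] = [T, T, T]
r6 m[X3→φ0] = [F, F, T]
r6 m[X3→φ1] = [F, F, T]
r6 m[X3→φ3] = [F, F, T]
r6 m[X14→φ5] = [T, T, T]
r6 m[X14→φ6] = [F, T, T]
r6 m[X6→φ2] = [F, T, T]
r6 m[X6→φ4] = [T, F, T]
r6 m[X13→φ1] = [T, T, T]
r6 m[X13→φ5] = [F, F, T]
r6 m[X13→φ8] = [F, F, T]
r7 m[φ0→X1] = [T, T, T]
r7 m[φ0→X3] = [F, F, T]
r7 m[φ1→X3] = [F, T, T]
r7 m[φ1→X13] = [F, F, T]
r7 m[φ2→X1] = [F, F, T]
r7 m[φ2→X6] = [T, F, T]
r7 m[φ3→X15] = [F, F, T]
r7 m[φ3→X3] = [T, F, T]
r7 m[φ4→X10] = [F, T, F]
r7 m[φ4→X6] = [F, T, T]
r7 m[φ5→X14] = [F, T, T]
r7 m[φ5→X13] = [T, T, T]
r7 m[φ6→X5] = [T, F, T]
r7 m[φ6→X14] = [T, T, T]
r7 m[φ7→X5] = [T, T, T]
r7 m[φ7→X12] = [T, T, T]
r7 m[φ8→X13] = [T, T, T]
r7 m[X1→φ0] = [F, F, T]
r7 m[X1→φ2] = [T, T, T]
r7 m[X15→φ3] = [T, T, T]
r7 m[X10→φ4] = [T, T, T]
r7 m[X5→φ6] = [T, T, T]
r7 m[X5→φ7] = [T, F, T]
r7 m[X12→φ7] = [T, T, T]
r7 m[X3→φ0] = [F, F, T]
r7 m[X3→φ1] = [F, F, T]
r7 m[X3→φ3] = [F, F, T]
r7 m[X14→φ5] = [T, T, T]
r7 m[X14→φ6] = [F, T, T]
r7 m[X6→φ2] = [F, T, T]
r7 m[X6→φ4] = [T, F, T]
r7 m[X13→φ1] = [T, T, T]
r7 m[X13→φ5] = [F, F, T]
r7 m[X13→φ8] = [F, F, T]
fixed point reached at round 7
b[X5] = ⊗ incoming = [T, F, T]

b[X5] = [T, F, T]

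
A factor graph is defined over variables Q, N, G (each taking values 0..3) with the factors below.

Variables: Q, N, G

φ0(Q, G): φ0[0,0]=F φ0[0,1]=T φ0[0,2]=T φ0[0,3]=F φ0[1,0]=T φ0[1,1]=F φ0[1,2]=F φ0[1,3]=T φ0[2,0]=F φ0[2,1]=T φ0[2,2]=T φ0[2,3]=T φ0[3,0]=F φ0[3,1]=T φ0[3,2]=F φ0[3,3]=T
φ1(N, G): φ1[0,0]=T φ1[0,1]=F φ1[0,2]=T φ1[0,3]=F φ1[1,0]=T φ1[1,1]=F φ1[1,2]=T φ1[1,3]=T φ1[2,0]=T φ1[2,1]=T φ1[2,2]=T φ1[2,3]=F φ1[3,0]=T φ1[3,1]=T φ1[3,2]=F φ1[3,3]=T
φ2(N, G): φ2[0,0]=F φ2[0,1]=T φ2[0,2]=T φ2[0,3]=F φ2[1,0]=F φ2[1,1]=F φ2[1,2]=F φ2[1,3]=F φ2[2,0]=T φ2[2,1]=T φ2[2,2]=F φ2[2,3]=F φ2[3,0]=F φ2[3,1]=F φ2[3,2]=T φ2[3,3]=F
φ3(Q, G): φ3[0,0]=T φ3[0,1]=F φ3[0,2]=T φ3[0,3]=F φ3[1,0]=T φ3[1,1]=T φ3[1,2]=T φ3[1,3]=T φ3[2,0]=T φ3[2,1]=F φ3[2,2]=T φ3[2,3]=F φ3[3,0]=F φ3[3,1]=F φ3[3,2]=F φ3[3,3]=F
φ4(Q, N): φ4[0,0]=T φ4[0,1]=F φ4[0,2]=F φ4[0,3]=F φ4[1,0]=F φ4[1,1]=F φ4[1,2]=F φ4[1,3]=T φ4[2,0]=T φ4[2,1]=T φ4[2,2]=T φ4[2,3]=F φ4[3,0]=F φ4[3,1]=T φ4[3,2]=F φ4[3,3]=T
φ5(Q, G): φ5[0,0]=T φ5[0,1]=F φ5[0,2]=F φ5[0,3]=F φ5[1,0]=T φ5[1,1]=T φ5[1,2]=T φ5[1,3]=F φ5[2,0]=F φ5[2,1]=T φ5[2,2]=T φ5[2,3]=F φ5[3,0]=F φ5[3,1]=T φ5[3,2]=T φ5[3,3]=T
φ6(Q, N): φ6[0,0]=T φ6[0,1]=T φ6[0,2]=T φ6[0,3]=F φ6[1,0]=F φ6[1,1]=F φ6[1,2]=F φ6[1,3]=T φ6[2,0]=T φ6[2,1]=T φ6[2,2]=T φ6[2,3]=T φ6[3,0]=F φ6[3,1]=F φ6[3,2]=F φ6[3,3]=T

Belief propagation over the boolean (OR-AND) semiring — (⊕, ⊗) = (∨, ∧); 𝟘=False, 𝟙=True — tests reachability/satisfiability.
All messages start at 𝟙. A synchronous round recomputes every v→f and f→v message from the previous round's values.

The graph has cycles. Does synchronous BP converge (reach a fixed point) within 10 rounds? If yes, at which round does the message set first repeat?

CONVERGED at round 5

init: all messages = 𝟙 over 4 values
r1 m[φ0→Q] = [T, T, T, T]
r1 m[φ0→G] = [T, T, T, T]
r1 m[φ1→N] = [T, T, T, T]
r1 m[φ1→G] = [T, T, T, T]
r1 m[φ2→N] = [T, F, T, T]
r1 m[φ2→G] = [T, T, T, F]
r1 m[φ3→Q] = [T, T, T, F]
r1 m[φ3→G] = [T, T, T, T]
r1 m[φ4→Q] = [T, T, T, T]
r1 m[φ4→N] = [T, T, T, T]
r1 m[φ5→Q] = [T, T, T, T]
r1 m[φ5→G] = [T, T, T, T]
r1 m[φ6→Q] = [T, T, T, T]
r1 m[φ6→N] = [T, T, T, T]
r1 m[Q→φ0] = [T, T, T, T]
r1 m[Q→φ3] = [T, T, T, T]
r1 m[Q→φ4] = [T, T, T, T]
r1 m[Q→φ5] = [T, T, T, T]
r1 m[Q→φ6] = [T, T, T, T]
r1 m[N→φ1] = [T, T, T, T]
r1 m[N→φ2] = [T, T, T, T]
r1 m[N→φ4] = [T, T, T, T]
r1 m[N→φ6] = [T, T, T, T]
r1 m[G→φ0] = [T, T, T, T]
r1 m[G→φ1] = [T, T, T, T]
r1 m[G→φ2] = [T, T, T, T]
r1 m[G→φ3] = [T, T, T, T]
r1 m[G→φ5] = [T, T, T, T]
r2 m[φ0→Q] = [T, T, T, T]
r2 m[φ0→G] = [T, T, T, T]
r2 m[φ1→N] = [T, T, T, T]
r2 m[φ1→G] = [T, T, T, T]
r2 m[φ2→N] = [T, F, T, T]
r2 m[φ2→G] = [T, T, T, F]
r2 m[φ3→Q] = [T, T, T, F]
r2 m[φ3→G] = [T, T, T, T]
r2 m[φ4→Q] = [T, T, T, T]
r2 m[φ4→N] = [T, T, T, T]
r2 m[φ5→Q] = [T, T, T, T]
r2 m[φ5→G] = [T, T, T, T]
r2 m[φ6→Q] = [T, T, T, T]
r2 m[φ6→N] = [T, T, T, T]
r2 m[Q→φ0] = [T, T, T, F]
r2 m[Q→φ3] = [T, T, T, T]
r2 m[Q→φ4] = [T, T, T, F]
r2 m[Q→φ5] = [T, T, T, F]
r2 m[Q→φ6] = [T, T, T, F]
r2 m[N→φ1] = [T, F, T, T]
r2 m[N→φ2] = [T, T, T, T]
r2 m[N→φ4] = [T, F, T, T]
r2 m[N→φ6] = [T, F, T, T]
r2 m[G→φ0] = [T, T, T, F]
r2 m[G→φ1] = [T, T, T, F]
r2 m[G→φ2] = [T, T, T, T]
r2 m[G→φ3] = [T, T, T, F]
r2 m[G→φ5] = [T, T, T, F]
r3 m[φ0→Q] = [T, T, T, T]
r3 m[φ0→G] = [T, T, T, T]
r3 m[φ1→N] = [T, T, T, T]
r3 m[φ1→G] = [T, T, T, T]
r3 m[φ2→N] = [T, F, T, T]
r3 m[φ2→G] = [T, T, T, F]
r3 m[φ3→Q] = [T, T, T, F]
r3 m[φ3→G] = [T, T, T, T]
r3 m[φ4→Q] = [T, T, T, T]
r3 m[φ4→N] = [T, T, T, T]
r3 m[φ5→Q] = [T, T, T, T]
r3 m[φ5→G] = [T, T, T, F]
r3 m[φ6→Q] = [T, T, T, T]
r3 m[φ6→N] = [T, T, T, T]
r3 m[Q→φ0] = [T, T, T, F]
r3 m[Q→φ3] = [T, T, T, T]
r3 m[Q→φ4] = [T, T, T, F]
r3 m[Q→φ5] = [T, T, T, F]
r3 m[Q→φ6] = [T, T, T, F]
r3 m[N→φ1] = [T, F, T, T]
r3 m[N→φ2] = [T, T, T, T]
r3 m[N→φ4] = [T, F, T, T]
r3 m[N→φ6] = [T, F, T, T]
r3 m[G→φ0] = [T, T, T, F]
r3 m[G→φ1] = [T, T, T, F]
r3 m[G→φ2] = [T, T, T, T]
r3 m[G→φ3] = [T, T, T, F]
r3 m[G→φ5] = [T, T, T, F]
r4 m[φ0→Q] = [T, T, T, T]
r4 m[φ0→G] = [T, T, T, T]
r4 m[φ1→N] = [T, T, T, T]
r4 m[φ1→G] = [T, T, T, T]
r4 m[φ2→N] = [T, F, T, T]
r4 m[φ2→G] = [T, T, T, F]
r4 m[φ3→Q] = [T, T, T, F]
r4 m[φ3→G] = [T, T, T, T]
r4 m[φ4→Q] = [T, T, T, T]
r4 m[φ4→N] = [T, T, T, T]
r4 m[φ5→Q] = [T, T, T, T]
r4 m[φ5→G] = [T, T, T, F]
r4 m[φ6→Q] = [T, T, T, T]
r4 m[φ6→N] = [T, T, T, T]
r4 m[Q→φ0] = [T, T, T, F]
r4 m[Q→φ3] = [T, T, T, T]
r4 m[Q→φ4] = [T, T, T, F]
r4 m[Q→φ5] = [T, T, T, F]
r4 m[Q→φ6] = [T, T, T, F]
r4 m[N→φ1] = [T, F, T, T]
r4 m[N→φ2] = [T, T, T, T]
r4 m[N→φ4] = [T, F, T, T]
r4 m[N→φ6] = [T, F, T, T]
r4 m[G→φ0] = [T, T, T, F]
r4 m[G→φ1] = [T, T, T, F]
r4 m[G→φ2] = [T, T, T, F]
r4 m[G→φ3] = [T, T, T, F]
r4 m[G→φ5] = [T, T, T, F]
r5 m[φ0→Q] = [T, T, T, T]
r5 m[φ0→G] = [T, T, T, T]
r5 m[φ1→N] = [T, T, T, T]
r5 m[φ1→G] = [T, T, T, T]
r5 m[φ2→N] = [T, F, T, T]
r5 m[φ2→G] = [T, T, T, F]
r5 m[φ3→Q] = [T, T, T, F]
r5 m[φ3→G] = [T, T, T, T]
r5 m[φ4→Q] = [T, T, T, T]
r5 m[φ4→N] = [T, T, T, T]
r5 m[φ5→Q] = [T, T, T, T]
r5 m[φ5→G] = [T, T, T, F]
r5 m[φ6→Q] = [T, T, T, T]
r5 m[φ6→N] = [T, T, T, T]
r5 m[Q→φ0] = [T, T, T, F]
r5 m[Q→φ3] = [T, T, T, T]
r5 m[Q→φ4] = [T, T, T, F]
r5 m[Q→φ5] = [T, T, T, F]
r5 m[Q→φ6] = [T, T, T, F]
r5 m[N→φ1] = [T, F, T, T]
r5 m[N→φ2] = [T, T, T, T]
r5 m[N→φ4] = [T, F, T, T]
r5 m[N→φ6] = [T, F, T, T]
r5 m[G→φ0] = [T, T, T, F]
r5 m[G→φ1] = [T, T, T, F]
r5 m[G→φ2] = [T, T, T, F]
r5 m[G→φ3] = [T, T, T, F]
r5 m[G→φ5] = [T, T, T, F]
fixed point reached at round 5
messages reach a fixed point at round 5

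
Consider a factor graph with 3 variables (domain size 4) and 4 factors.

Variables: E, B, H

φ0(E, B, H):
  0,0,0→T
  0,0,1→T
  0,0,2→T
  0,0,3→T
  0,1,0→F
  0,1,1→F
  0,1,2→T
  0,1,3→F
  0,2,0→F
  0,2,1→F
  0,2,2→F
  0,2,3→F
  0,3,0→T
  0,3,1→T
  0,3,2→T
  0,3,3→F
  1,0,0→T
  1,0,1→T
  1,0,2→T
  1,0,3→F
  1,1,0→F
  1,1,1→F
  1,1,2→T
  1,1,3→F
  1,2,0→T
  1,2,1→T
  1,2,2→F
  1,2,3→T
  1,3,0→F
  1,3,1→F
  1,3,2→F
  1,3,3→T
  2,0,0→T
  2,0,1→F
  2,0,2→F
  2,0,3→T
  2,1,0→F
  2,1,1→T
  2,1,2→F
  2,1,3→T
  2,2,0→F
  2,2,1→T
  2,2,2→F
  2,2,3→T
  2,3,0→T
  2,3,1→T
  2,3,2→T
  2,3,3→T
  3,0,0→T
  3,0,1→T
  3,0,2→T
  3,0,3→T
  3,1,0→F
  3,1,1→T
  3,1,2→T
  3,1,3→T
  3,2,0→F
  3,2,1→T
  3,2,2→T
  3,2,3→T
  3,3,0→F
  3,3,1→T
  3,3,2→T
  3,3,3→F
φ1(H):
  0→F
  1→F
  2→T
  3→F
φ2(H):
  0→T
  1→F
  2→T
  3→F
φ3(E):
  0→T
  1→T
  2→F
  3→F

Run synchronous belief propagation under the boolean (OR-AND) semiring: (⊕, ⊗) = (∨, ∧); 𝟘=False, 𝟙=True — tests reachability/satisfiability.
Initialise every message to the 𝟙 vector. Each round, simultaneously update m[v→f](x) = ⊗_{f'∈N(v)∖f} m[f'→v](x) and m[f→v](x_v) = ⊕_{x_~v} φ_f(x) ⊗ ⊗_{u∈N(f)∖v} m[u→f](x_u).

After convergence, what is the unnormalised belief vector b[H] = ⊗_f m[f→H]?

init: all messages = 𝟙 over 4 values
r1 m[φ0→E] = [T, T, T, T]
r1 m[φ0→B] = [T, T, T, T]
r1 m[φ0→H] = [T, T, T, T]
r1 m[φ1→H] = [F, F, T, F]
r1 m[φ2→H] = [T, F, T, F]
r1 m[φ3→E] = [T, T, F, F]
r1 m[E→φ0] = [T, T, T, T]
r1 m[E→φ3] = [T, T, T, T]
r1 m[B→φ0] = [T, T, T, T]
r1 m[H→φ0] = [T, T, T, T]
r1 m[H→φ1] = [T, T, T, T]
r1 m[H→φ2] = [T, T, T, T]
r2 m[φ0→E] = [T, T, T, T]
r2 m[φ0→B] = [T, T, T, T]
r2 m[φ0→H] = [T, T, T, T]
r2 m[φ1→H] = [F, F, T, F]
r2 m[φ2→H] = [T, F, T, F]
r2 m[φ3→E] = [T, T, F, F]
r2 m[E→φ0] = [T, T, F, F]
r2 m[E→φ3] = [T, T, T, T]
r2 m[B→φ0] = [T, T, T, T]
r2 m[H→φ0] = [F, F, T, F]
r2 m[H→φ1] = [T, F, T, F]
r2 m[H→φ2] = [F, F, T, F]
r3 m[φ0→E] = [T, T, T, T]
r3 m[φ0→B] = [T, T, F, T]
r3 m[φ0→H] = [T, T, T, T]
r3 m[φ1→H] = [F, F, T, F]
r3 m[φ2→H] = [T, F, T, F]
r3 m[φ3→E] = [T, T, F, F]
r3 m[E→φ0] = [T, T, F, F]
r3 m[E→φ3] = [T, T, T, T]
r3 m[B→φ0] = [T, T, T, T]
r3 m[H→φ0] = [F, F, T, F]
r3 m[H→φ1] = [T, F, T, F]
r3 m[H→φ2] = [F, F, T, F]
r4 m[φ0→E] = [T, T, T, T]
r4 m[φ0→B] = [T, T, F, T]
r4 m[φ0→H] = [T, T, T, T]
r4 m[φ1→H] = [F, F, T, F]
r4 m[φ2→H] = [T, F, T, F]
r4 m[φ3→E] = [T, T, F, F]
r4 m[E→φ0] = [T, T, F, F]
r4 m[E→φ3] = [T, T, T, T]
r4 m[B→φ0] = [T, T, T, T]
r4 m[H→φ0] = [F, F, T, F]
r4 m[H→φ1] = [T, F, T, F]
r4 m[H→φ2] = [F, F, T, F]
fixed point reached at round 4
b[H] = ⊗ incoming = [F, F, T, F]

b[H] = [F, F, T, F]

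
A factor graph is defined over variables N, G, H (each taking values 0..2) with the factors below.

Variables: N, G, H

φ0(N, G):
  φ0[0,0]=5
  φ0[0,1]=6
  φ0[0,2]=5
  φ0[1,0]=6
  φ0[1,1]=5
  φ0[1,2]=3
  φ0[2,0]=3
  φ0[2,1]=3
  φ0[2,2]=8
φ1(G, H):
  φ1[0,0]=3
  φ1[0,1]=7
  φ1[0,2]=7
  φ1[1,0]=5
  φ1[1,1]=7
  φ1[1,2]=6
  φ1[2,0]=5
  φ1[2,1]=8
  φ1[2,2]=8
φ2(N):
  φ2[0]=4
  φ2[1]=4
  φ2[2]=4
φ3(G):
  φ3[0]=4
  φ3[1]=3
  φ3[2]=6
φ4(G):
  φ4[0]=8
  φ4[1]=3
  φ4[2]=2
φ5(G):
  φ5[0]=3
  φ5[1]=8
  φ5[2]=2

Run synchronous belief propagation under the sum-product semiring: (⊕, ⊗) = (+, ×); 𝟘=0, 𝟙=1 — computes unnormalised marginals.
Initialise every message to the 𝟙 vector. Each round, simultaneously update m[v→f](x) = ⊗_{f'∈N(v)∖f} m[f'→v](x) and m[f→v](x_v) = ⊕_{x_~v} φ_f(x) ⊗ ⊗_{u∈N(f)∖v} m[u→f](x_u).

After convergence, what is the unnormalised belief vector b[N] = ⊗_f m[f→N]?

init: all messages = 𝟙 over 3 values
r1 m[φ0→N] = [16, 14, 14]
r1 m[φ0→G] = [14, 14, 16]
r1 m[φ1→G] = [17, 18, 21]
r1 m[φ1→H] = [13, 22, 21]
r1 m[φ2→N] = [4, 4, 4]
r1 m[φ3→G] = [4, 3, 6]
r1 m[φ4→G] = [8, 3, 2]
r1 m[φ5→G] = [3, 8, 2]
r1 m[N→φ0] = [1, 1, 1]
r1 m[N→φ2] = [1, 1, 1]
r1 m[G→φ0] = [1, 1, 1]
r1 m[G→φ1] = [1, 1, 1]
r1 m[G→φ3] = [1, 1, 1]
r1 m[G→φ4] = [1, 1, 1]
r1 m[G→φ5] = [1, 1, 1]
r1 m[H→φ1] = [1, 1, 1]
r2 m[φ0→N] = [16, 14, 14]
r2 m[φ0→G] = [14, 14, 16]
r2 m[φ1→G] = [17, 18, 21]
r2 m[φ1→H] = [13, 22, 21]
r2 m[φ2→N] = [4, 4, 4]
r2 m[φ3→G] = [4, 3, 6]
r2 m[φ4→G] = [8, 3, 2]
r2 m[φ5→G] = [3, 8, 2]
r2 m[N→φ0] = [4, 4, 4]
r2 m[N→φ2] = [16, 14, 14]
r2 m[G→φ0] = [1632, 1296, 504]
r2 m[G→φ1] = [1344, 1008, 384]
r2 m[G→φ3] = [5712, 6048, 1344]
r2 m[G→φ4] = [2856, 6048, 4032]
r2 m[G→φ5] = [7616, 2268, 4032]
r2 m[H→φ1] = [1, 1, 1]
r3 m[φ0→N] = [18456, 17784, 12816]
r3 m[φ0→G] = [56, 56, 64]
r3 m[φ1→G] = [17, 18, 21]
r3 m[φ1→H] = [10992, 19536, 18528]
r3 m[φ2→N] = [4, 4, 4]
r3 m[φ3→G] = [4, 3, 6]
r3 m[φ4→G] = [8, 3, 2]
r3 m[φ5→G] = [3, 8, 2]
r3 m[N→φ0] = [4, 4, 4]
r3 m[N→φ2] = [16, 14, 14]
r3 m[G→φ0] = [1632, 1296, 504]
r3 m[G→φ1] = [1344, 1008, 384]
r3 m[G→φ3] = [5712, 6048, 1344]
r3 m[G→φ4] = [2856, 6048, 4032]
r3 m[G→φ5] = [7616, 2268, 4032]
r3 m[H→φ1] = [1, 1, 1]
r4 m[φ0→N] = [18456, 17784, 12816]
r4 m[φ0→G] = [56, 56, 64]
r4 m[φ1→G] = [17, 18, 21]
r4 m[φ1→H] = [10992, 19536, 18528]
r4 m[φ2→N] = [4, 4, 4]
r4 m[φ3→G] = [4, 3, 6]
r4 m[φ4→G] = [8, 3, 2]
r4 m[φ5→G] = [3, 8, 2]
r4 m[N→φ0] = [4, 4, 4]
r4 m[N→φ2] = [18456, 17784, 12816]
r4 m[G→φ0] = [1632, 1296, 504]
r4 m[G→φ1] = [5376, 4032, 1536]
r4 m[G→φ3] = [22848, 24192, 5376]
r4 m[G→φ4] = [11424, 24192, 16128]
r4 m[G→φ5] = [30464, 9072, 16128]
r4 m[H→φ1] = [1, 1, 1]
r5 m[φ0→N] = [18456, 17784, 12816]
r5 m[φ0→G] = [56, 56, 64]
r5 m[φ1→G] = [17, 18, 21]
r5 m[φ1→H] = [43968, 78144, 74112]
r5 m[φ2→N] = [4, 4, 4]
r5 m[φ3→G] = [4, 3, 6]
r5 m[φ4→G] = [8, 3, 2]
r5 m[φ5→G] = [3, 8, 2]
r5 m[N→φ0] = [4, 4, 4]
r5 m[N→φ2] = [18456, 17784, 12816]
r5 m[G→φ0] = [1632, 1296, 504]
r5 m[G→φ1] = [5376, 4032, 1536]
r5 m[G→φ3] = [22848, 24192, 5376]
r5 m[G→φ4] = [11424, 24192, 16128]
r5 m[G→φ5] = [30464, 9072, 16128]
r5 m[H→φ1] = [1, 1, 1]
r6 m[φ0→N] = [18456, 17784, 12816]
r6 m[φ0→G] = [56, 56, 64]
r6 m[φ1→G] = [17, 18, 21]
r6 m[φ1→H] = [43968, 78144, 74112]
r6 m[φ2→N] = [4, 4, 4]
r6 m[φ3→G] = [4, 3, 6]
r6 m[φ4→G] = [8, 3, 2]
r6 m[φ5→G] = [3, 8, 2]
r6 m[N→φ0] = [4, 4, 4]
r6 m[N→φ2] = [18456, 17784, 12816]
r6 m[G→φ0] = [1632, 1296, 504]
r6 m[G→φ1] = [5376, 4032, 1536]
r6 m[G→φ3] = [22848, 24192, 5376]
r6 m[G→φ4] = [11424, 24192, 16128]
r6 m[G→φ5] = [30464, 9072, 16128]
r6 m[H→φ1] = [1, 1, 1]
fixed point reached at round 6
b[N] = ⊗ incoming = [73824, 71136, 51264]

b[N] = [73824, 71136, 51264]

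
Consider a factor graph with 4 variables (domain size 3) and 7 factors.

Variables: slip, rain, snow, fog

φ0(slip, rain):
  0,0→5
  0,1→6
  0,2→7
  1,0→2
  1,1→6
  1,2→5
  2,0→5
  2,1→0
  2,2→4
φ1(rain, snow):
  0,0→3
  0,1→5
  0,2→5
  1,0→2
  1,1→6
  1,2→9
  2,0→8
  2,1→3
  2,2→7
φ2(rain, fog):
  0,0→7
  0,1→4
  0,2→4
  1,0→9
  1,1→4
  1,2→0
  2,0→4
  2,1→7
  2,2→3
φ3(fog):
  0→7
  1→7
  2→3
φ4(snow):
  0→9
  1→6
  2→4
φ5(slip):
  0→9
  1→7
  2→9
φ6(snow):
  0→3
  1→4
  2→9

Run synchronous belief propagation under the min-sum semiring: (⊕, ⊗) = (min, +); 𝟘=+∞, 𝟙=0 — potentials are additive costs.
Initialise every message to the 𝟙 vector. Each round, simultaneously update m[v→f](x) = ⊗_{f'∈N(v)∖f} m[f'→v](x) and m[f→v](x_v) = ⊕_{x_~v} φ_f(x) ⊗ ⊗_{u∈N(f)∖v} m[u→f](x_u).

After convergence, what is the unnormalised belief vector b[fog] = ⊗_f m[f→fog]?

init: all messages = 𝟙 over 3 values
r1 m[φ0→slip] = [5, 2, 0]
r1 m[φ0→rain] = [2, 0, 4]
r1 m[φ1→rain] = [3, 2, 3]
r1 m[φ1→snow] = [2, 3, 5]
r1 m[φ2→rain] = [4, 0, 3]
r1 m[φ2→fog] = [4, 4, 0]
r1 m[φ3→fog] = [7, 7, 3]
r1 m[φ4→snow] = [9, 6, 4]
r1 m[φ5→slip] = [9, 7, 9]
r1 m[φ6→snow] = [3, 4, 9]
r1 m[slip→φ0] = [0, 0, 0]
r1 m[slip→φ5] = [0, 0, 0]
r1 m[rain→φ0] = [0, 0, 0]
r1 m[rain→φ1] = [0, 0, 0]
r1 m[rain→φ2] = [0, 0, 0]
r1 m[snow→φ1] = [0, 0, 0]
r1 m[snow→φ4] = [0, 0, 0]
r1 m[snow→φ6] = [0, 0, 0]
r1 m[fog→φ2] = [0, 0, 0]
r1 m[fog→φ3] = [0, 0, 0]
r2 m[φ0→slip] = [5, 2, 0]
r2 m[φ0→rain] = [2, 0, 4]
r2 m[φ1→rain] = [3, 2, 3]
r2 m[φ1→snow] = [2, 3, 5]
r2 m[φ2→rain] = [4, 0, 3]
r2 m[φ2→fog] = [4, 4, 0]
r2 m[φ3→fog] = [7, 7, 3]
r2 m[φ4→snow] = [9, 6, 4]
r2 m[φ5→slip] = [9, 7, 9]
r2 m[φ6→snow] = [3, 4, 9]
r2 m[slip→φ0] = [9, 7, 9]
r2 m[slip→φ5] = [5, 2, 0]
r2 m[rain→φ0] = [7, 2, 6]
r2 m[rain→φ1] = [6, 0, 7]
r2 m[rain→φ2] = [5, 2, 7]
r2 m[snow→φ1] = [12, 10, 13]
r2 m[snow→φ4] = [5, 7, 14]
r2 m[snow→φ6] = [11, 9, 9]
r2 m[fog→φ2] = [7, 7, 3]
r2 m[fog→φ3] = [4, 4, 0]
r3 m[φ0→slip] = [8, 8, 2]
r3 m[φ0→rain] = [9, 9, 12]
r3 m[φ1→rain] = [15, 14, 13]
r3 m[φ1→snow] = [2, 6, 9]
r3 m[φ2→rain] = [7, 3, 6]
r3 m[φ2→fog] = [11, 6, 2]
r3 m[φ3→fog] = [7, 7, 3]
r3 m[φ4→snow] = [9, 6, 4]
r3 m[φ5→slip] = [9, 7, 9]
r3 m[φ6→snow] = [3, 4, 9]
r3 m[slip→φ0] = [9, 7, 9]
r3 m[slip→φ5] = [5, 2, 0]
r3 m[rain→φ0] = [7, 2, 6]
r3 m[rain→φ1] = [6, 0, 7]
r3 m[rain→φ2] = [5, 2, 7]
r3 m[snow→φ1] = [12, 10, 13]
r3 m[snow→φ4] = [5, 7, 14]
r3 m[snow→φ6] = [11, 9, 9]
r3 m[fog→φ2] = [7, 7, 3]
r3 m[fog→φ3] = [4, 4, 0]
r4 m[φ0→slip] = [8, 8, 2]
r4 m[φ0→rain] = [9, 9, 12]
r4 m[φ1→rain] = [15, 14, 13]
r4 m[φ1→snow] = [2, 6, 9]
r4 m[φ2→rain] = [7, 3, 6]
r4 m[φ2→fog] = [11, 6, 2]
r4 m[φ3→fog] = [7, 7, 3]
r4 m[φ4→snow] = [9, 6, 4]
r4 m[φ5→slip] = [9, 7, 9]
r4 m[φ6→snow] = [3, 4, 9]
r4 m[slip→φ0] = [9, 7, 9]
r4 m[slip→φ5] = [8, 8, 2]
r4 m[rain→φ0] = [22, 17, 19]
r4 m[rain→φ1] = [16, 12, 18]
r4 m[rain→φ2] = [24, 23, 25]
r4 m[snow→φ1] = [12, 10, 13]
r4 m[snow→φ4] = [5, 10, 18]
r4 m[snow→φ6] = [11, 12, 13]
r4 m[fog→φ2] = [7, 7, 3]
r4 m[fog→φ3] = [11, 6, 2]
r5 m[φ0→slip] = [23, 23, 17]
r5 m[φ0→rain] = [9, 9, 12]
r5 m[φ1→rain] = [15, 14, 13]
r5 m[φ1→snow] = [14, 18, 21]
r5 m[φ2→rain] = [7, 3, 6]
r5 m[φ2→fog] = [29, 27, 23]
r5 m[φ3→fog] = [7, 7, 3]
r5 m[φ4→snow] = [9, 6, 4]
r5 m[φ5→slip] = [9, 7, 9]
r5 m[φ6→snow] = [3, 4, 9]
r5 m[slip→φ0] = [9, 7, 9]
r5 m[slip→φ5] = [8, 8, 2]
r5 m[rain→φ0] = [22, 17, 19]
r5 m[rain→φ1] = [16, 12, 18]
r5 m[rain→φ2] = [24, 23, 25]
r5 m[snow→φ1] = [12, 10, 13]
r5 m[snow→φ4] = [5, 10, 18]
r5 m[snow→φ6] = [11, 12, 13]
r5 m[fog→φ2] = [7, 7, 3]
r5 m[fog→φ3] = [11, 6, 2]
r6 m[φ0→slip] = [23, 23, 17]
r6 m[φ0→rain] = [9, 9, 12]
r6 m[φ1→rain] = [15, 14, 13]
r6 m[φ1→snow] = [14, 18, 21]
r6 m[φ2→rain] = [7, 3, 6]
r6 m[φ2→fog] = [29, 27, 23]
r6 m[φ3→fog] = [7, 7, 3]
r6 m[φ4→snow] = [9, 6, 4]
r6 m[φ5→slip] = [9, 7, 9]
r6 m[φ6→snow] = [3, 4, 9]
r6 m[slip→φ0] = [9, 7, 9]
r6 m[slip→φ5] = [23, 23, 17]
r6 m[rain→φ0] = [22, 17, 19]
r6 m[rain→φ1] = [16, 12, 18]
r6 m[rain→φ2] = [24, 23, 25]
r6 m[snow→φ1] = [12, 10, 13]
r6 m[snow→φ4] = [17, 22, 30]
r6 m[snow→φ6] = [23, 24, 25]
r6 m[fog→φ2] = [7, 7, 3]
r6 m[fog→φ3] = [29, 27, 23]
r7 m[φ0→slip] = [23, 23, 17]
r7 m[φ0→rain] = [9, 9, 12]
r7 m[φ1→rain] = [15, 14, 13]
r7 m[φ1→snow] = [14, 18, 21]
r7 m[φ2→rain] = [7, 3, 6]
r7 m[φ2→fog] = [29, 27, 23]
r7 m[φ3→fog] = [7, 7, 3]
r7 m[φ4→snow] = [9, 6, 4]
r7 m[φ5→slip] = [9, 7, 9]
r7 m[φ6→snow] = [3, 4, 9]
r7 m[slip→φ0] = [9, 7, 9]
r7 m[slip→φ5] = [23, 23, 17]
r7 m[rain→φ0] = [22, 17, 19]
r7 m[rain→φ1] = [16, 12, 18]
r7 m[rain→φ2] = [24, 23, 25]
r7 m[snow→φ1] = [12, 10, 13]
r7 m[snow→φ4] = [17, 22, 30]
r7 m[snow→φ6] = [23, 24, 25]
r7 m[fog→φ2] = [7, 7, 3]
r7 m[fog→φ3] = [29, 27, 23]
fixed point reached at round 7
b[fog] = ⊗ incoming = [36, 34, 26]

b[fog] = [36, 34, 26]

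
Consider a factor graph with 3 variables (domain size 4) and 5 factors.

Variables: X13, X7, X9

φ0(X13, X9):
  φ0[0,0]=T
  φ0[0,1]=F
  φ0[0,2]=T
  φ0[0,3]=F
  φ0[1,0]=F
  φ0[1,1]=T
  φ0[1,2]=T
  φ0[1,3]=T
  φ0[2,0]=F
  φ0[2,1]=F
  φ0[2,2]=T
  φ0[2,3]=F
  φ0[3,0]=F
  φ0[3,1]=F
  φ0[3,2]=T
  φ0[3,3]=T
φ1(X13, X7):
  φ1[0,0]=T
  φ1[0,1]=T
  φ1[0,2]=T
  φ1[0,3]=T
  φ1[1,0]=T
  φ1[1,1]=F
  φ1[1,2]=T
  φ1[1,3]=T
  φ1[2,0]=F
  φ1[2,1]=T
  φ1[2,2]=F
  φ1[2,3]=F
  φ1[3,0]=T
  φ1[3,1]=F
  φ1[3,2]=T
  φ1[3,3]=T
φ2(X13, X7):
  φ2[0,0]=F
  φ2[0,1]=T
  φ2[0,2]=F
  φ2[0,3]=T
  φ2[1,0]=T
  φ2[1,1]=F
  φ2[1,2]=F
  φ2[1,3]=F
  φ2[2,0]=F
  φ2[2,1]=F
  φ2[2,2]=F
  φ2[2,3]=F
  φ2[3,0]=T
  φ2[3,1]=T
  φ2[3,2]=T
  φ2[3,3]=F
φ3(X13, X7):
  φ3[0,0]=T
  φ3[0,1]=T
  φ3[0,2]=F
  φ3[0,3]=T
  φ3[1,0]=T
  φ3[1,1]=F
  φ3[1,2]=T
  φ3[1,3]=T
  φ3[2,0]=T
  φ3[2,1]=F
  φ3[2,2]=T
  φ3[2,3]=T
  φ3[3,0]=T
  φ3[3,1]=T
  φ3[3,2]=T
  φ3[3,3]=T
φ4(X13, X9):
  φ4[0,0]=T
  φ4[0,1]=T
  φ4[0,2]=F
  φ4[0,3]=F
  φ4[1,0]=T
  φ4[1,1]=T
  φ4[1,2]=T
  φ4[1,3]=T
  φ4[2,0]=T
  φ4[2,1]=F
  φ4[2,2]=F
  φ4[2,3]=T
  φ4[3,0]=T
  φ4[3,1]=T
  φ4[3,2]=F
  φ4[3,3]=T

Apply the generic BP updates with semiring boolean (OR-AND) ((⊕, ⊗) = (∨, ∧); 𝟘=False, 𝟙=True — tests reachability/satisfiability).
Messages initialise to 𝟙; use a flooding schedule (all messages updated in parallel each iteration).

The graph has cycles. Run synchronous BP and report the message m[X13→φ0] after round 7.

init: all messages = 𝟙 over 4 values
r1 m[φ0→X13] = [T, T, T, T]
r1 m[φ0→X9] = [T, T, T, T]
r1 m[φ1→X13] = [T, T, T, T]
r1 m[φ1→X7] = [T, T, T, T]
r1 m[φ2→X13] = [T, T, F, T]
r1 m[φ2→X7] = [T, T, T, T]
r1 m[φ3→X13] = [T, T, T, T]
r1 m[φ3→X7] = [T, T, T, T]
r1 m[φ4→X13] = [T, T, T, T]
r1 m[φ4→X9] = [T, T, T, T]
r1 m[X13→φ0] = [T, T, T, T]
r1 m[X13→φ1] = [T, T, T, T]
r1 m[X13→φ2] = [T, T, T, T]
r1 m[X13→φ3] = [T, T, T, T]
r1 m[X13→φ4] = [T, T, T, T]
r1 m[X7→φ1] = [T, T, T, T]
r1 m[X7→φ2] = [T, T, T, T]
r1 m[X7→φ3] = [T, T, T, T]
r1 m[X9→φ0] = [T, T, T, T]
r1 m[X9→φ4] = [T, T, T, T]
r2 m[φ0→X13] = [T, T, T, T]
r2 m[φ0→X9] = [T, T, T, T]
r2 m[φ1→X13] = [T, T, T, T]
r2 m[φ1→X7] = [T, T, T, T]
r2 m[φ2→X13] = [T, T, F, T]
r2 m[φ2→X7] = [T, T, T, T]
r2 m[φ3→X13] = [T, T, T, T]
r2 m[φ3→X7] = [T, T, T, T]
r2 m[φ4→X13] = [T, T, T, T]
r2 m[φ4→X9] = [T, T, T, T]
r2 m[X13→φ0] = [T, T, F, T]
r2 m[X13→φ1] = [T, T, F, T]
r2 m[X13→φ2] = [T, T, T, T]
r2 m[X13→φ3] = [T, T, F, T]
r2 m[X13→φ4] = [T, T, F, T]
r2 m[X7→φ1] = [T, T, T, T]
r2 m[X7→φ2] = [T, T, T, T]
r2 m[X7→φ3] = [T, T, T, T]
r2 m[X9→φ0] = [T, T, T, T]
r2 m[X9→φ4] = [T, T, T, T]
r3 m[φ0→X13] = [T, T, T, T]
r3 m[φ0→X9] = [T, T, T, T]
r3 m[φ1→X13] = [T, T, T, T]
r3 m[φ1→X7] = [T, T, T, T]
r3 m[φ2→X13] = [T, T, F, T]
r3 m[φ2→X7] = [T, T, T, T]
r3 m[φ3→X13] = [T, T, T, T]
r3 m[φ3→X7] = [T, T, T, T]
r3 m[φ4→X13] = [T, T, T, T]
r3 m[φ4→X9] = [T, T, T, T]
r3 m[X13→φ0] = [T, T, F, T]
r3 m[X13→φ1] = [T, T, F, T]
r3 m[X13→φ2] = [T, T, T, T]
r3 m[X13→φ3] = [T, T, F, T]
r3 m[X13→φ4] = [T, T, F, T]
r3 m[X7→φ1] = [T, T, T, T]
r3 m[X7→φ2] = [T, T, T, T]
r3 m[X7→φ3] = [T, T, T, T]
r3 m[X9→φ0] = [T, T, T, T]
r3 m[X9→φ4] = [T, T, T, T]
r4 m[φ0→X13] = [T, T, T, T]
r4 m[φ0→X9] = [T, T, T, T]
r4 m[φ1→X13] = [T, T, T, T]
r4 m[φ1→X7] = [T, T, T, T]
r4 m[φ2→X13] = [T, T, F, T]
r4 m[φ2→X7] = [T, T, T, T]
r4 m[φ3→X13] = [T, T, T, T]
r4 m[φ3→X7] = [T, T, T, T]
r4 m[φ4→X13] = [T, T, T, T]
r4 m[φ4→X9] = [T, T, T, T]
r4 m[X13→φ0] = [T, T, F, T]
r4 m[X13→φ1] = [T, T, F, T]
r4 m[X13→φ2] = [T, T, T, T]
r4 m[X13→φ3] = [T, T, F, T]
r4 m[X13→φ4] = [T, T, F, T]
r4 m[X7→φ1] = [T, T, T, T]
r4 m[X7→φ2] = [T, T, T, T]
r4 m[X7→φ3] = [T, T, T, T]
r4 m[X9→φ0] = [T, T, T, T]
r4 m[X9→φ4] = [T, T, T, T]
r5 m[φ0→X13] = [T, T, T, T]
r5 m[φ0→X9] = [T, T, T, T]
r5 m[φ1→X13] = [T, T, T, T]
r5 m[φ1→X7] = [T, T, T, T]
r5 m[φ2→X13] = [T, T, F, T]
r5 m[φ2→X7] = [T, T, T, T]
r5 m[φ3→X13] = [T, T, T, T]
r5 m[φ3→X7] = [T, T, T, T]
r5 m[φ4→X13] = [T, T, T, T]
r5 m[φ4→X9] = [T, T, T, T]
r5 m[X13→φ0] = [T, T, F, T]
r5 m[X13→φ1] = [T, T, F, T]
r5 m[X13→φ2] = [T, T, T, T]
r5 m[X13→φ3] = [T, T, F, T]
r5 m[X13→φ4] = [T, T, F, T]
r5 m[X7→φ1] = [T, T, T, T]
r5 m[X7→φ2] = [T, T, T, T]
r5 m[X7→φ3] = [T, T, T, T]
r5 m[X9→φ0] = [T, T, T, T]
r5 m[X9→φ4] = [T, T, T, T]
r6 m[φ0→X13] = [T, T, T, T]
r6 m[φ0→X9] = [T, T, T, T]
r6 m[φ1→X13] = [T, T, T, T]
r6 m[φ1→X7] = [T, T, T, T]
r6 m[φ2→X13] = [T, T, F, T]
r6 m[φ2→X7] = [T, T, T, T]
r6 m[φ3→X13] = [T, T, T, T]
r6 m[φ3→X7] = [T, T, T, T]
r6 m[φ4→X13] = [T, T, T, T]
r6 m[φ4→X9] = [T, T, T, T]
r6 m[X13→φ0] = [T, T, F, T]
r6 m[X13→φ1] = [T, T, F, T]
r6 m[X13→φ2] = [T, T, T, T]
r6 m[X13→φ3] = [T, T, F, T]
r6 m[X13→φ4] = [T, T, F, T]
r6 m[X7→φ1] = [T, T, T, T]
r6 m[X7→φ2] = [T, T, T, T]
r6 m[X7→φ3] = [T, T, T, T]
r6 m[X9→φ0] = [T, T, T, T]
r6 m[X9→φ4] = [T, T, T, T]
r7 m[φ0→X13] = [T, T, T, T]
r7 m[φ0→X9] = [T, T, T, T]
r7 m[φ1→X13] = [T, T, T, T]
r7 m[φ1→X7] = [T, T, T, T]
r7 m[φ2→X13] = [T, T, F, T]
r7 m[φ2→X7] = [T, T, T, T]
r7 m[φ3→X13] = [T, T, T, T]
r7 m[φ3→X7] = [T, T, T, T]
r7 m[φ4→X13] = [T, T, T, T]
r7 m[φ4→X9] = [T, T, T, T]
r7 m[X13→φ0] = [T, T, F, T]
r7 m[X13→φ1] = [T, T, F, T]
r7 m[X13→φ2] = [T, T, T, T]
r7 m[X13→φ3] = [T, T, F, T]
r7 m[X13→φ4] = [T, T, F, T]
r7 m[X7→φ1] = [T, T, T, T]
r7 m[X7→φ2] = [T, T, T, T]
r7 m[X7→φ3] = [T, T, T, T]
r7 m[X9→φ0] = [T, T, T, T]
r7 m[X9→φ4] = [T, T, T, T]
fixed point reached at round 3

message @ round 7 = [T, T, F, T]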